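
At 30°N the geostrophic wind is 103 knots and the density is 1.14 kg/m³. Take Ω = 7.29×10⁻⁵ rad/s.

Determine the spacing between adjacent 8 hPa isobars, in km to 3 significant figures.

182 km

Coriolis parameter at 30°N:
f = 2Ω sin φ = 2 × 7.29×10⁻⁵ × sin 30° = 7.29×10⁻⁵ s⁻¹
Wind speed in SI: 103 knots = 53.0 m/s
Geostrophic balance rearranged: |∂P/∂n| = f ρ V_g
|∂P/∂n| = 7.29×10⁻⁵ × 1.14 × 53.0 = 4.40×10⁻³ Pa/m
Isobar spacing: Δn = ΔP/|∂P/∂n| = 800 Pa / 4.40×10⁻³ Pa/m = 181670 m ≈ 182 km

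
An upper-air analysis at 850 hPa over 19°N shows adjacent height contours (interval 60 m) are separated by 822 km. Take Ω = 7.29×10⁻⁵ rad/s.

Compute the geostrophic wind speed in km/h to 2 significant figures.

54 km/h

Coriolis parameter at 19°N:
f = 2Ω sin φ = 2 × 7.29×10⁻⁵ × sin 19° = 4.75×10⁻⁵ s⁻¹
Height gradient: |∂Z/∂n| = 60 m / 822000 m = 7.30×10⁻⁵
On a pressure surface, geostrophic balance gives V_g = (g/f)|∂Z/∂n|:
V_g = 9.81 × 7.30×10⁻⁵ / 4.75×10⁻⁵ = 15.1 m/s
Converting: 15.1 m/s × 3.6 = 54 km/h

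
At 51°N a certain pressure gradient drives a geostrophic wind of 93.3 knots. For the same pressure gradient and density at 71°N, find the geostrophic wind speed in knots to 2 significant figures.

77 knots

With the same pressure gradient and density, V_g ∝ 1/f ∝ 1/sin φ.
V₂ = V₁ · sin φ₁ / sin φ₂ = 93.3 × sin 51° / sin 71°
V₂ = 93.3 × 0.7771/0.9455 = 77 knots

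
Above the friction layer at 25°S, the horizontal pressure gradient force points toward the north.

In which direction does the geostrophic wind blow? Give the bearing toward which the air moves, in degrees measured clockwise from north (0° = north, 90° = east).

The pressure-gradient force points toward the north (bearing 000°).
Geostrophic balance: in the Southern Hemisphere the Coriolis force deflects motion to the left, so the geostrophic wind blows 90° to the left of the pressure-gradient force (low pressure on the right).
Rotating 000° by 90° counterclockwise gives 270° — the wind blows toward the west.

270°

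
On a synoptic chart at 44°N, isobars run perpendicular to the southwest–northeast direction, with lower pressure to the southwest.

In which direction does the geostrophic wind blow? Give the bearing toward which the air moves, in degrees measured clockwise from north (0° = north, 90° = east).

315°

The pressure-gradient force points toward the southwest (bearing 225°).
Geostrophic balance: in the Northern Hemisphere the Coriolis force deflects motion to the right, so the geostrophic wind blows 90° to the right of the pressure-gradient force (low pressure on the left).
Rotating 225° by 90° clockwise gives 315° — the wind blows toward the northwest.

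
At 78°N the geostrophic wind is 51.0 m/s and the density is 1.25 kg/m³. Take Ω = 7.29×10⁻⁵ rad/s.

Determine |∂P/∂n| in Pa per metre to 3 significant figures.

9.09×10⁻³ Pa/m

Coriolis parameter at 78°N:
f = 2Ω sin φ = 2 × 7.29×10⁻⁵ × sin 78° = 1.43×10⁻⁴ s⁻¹
Geostrophic balance rearranged: |∂P/∂n| = f ρ V_g
|∂P/∂n| = 1.43×10⁻⁴ × 1.25 × 51.0 = 9.09×10⁻³ Pa/m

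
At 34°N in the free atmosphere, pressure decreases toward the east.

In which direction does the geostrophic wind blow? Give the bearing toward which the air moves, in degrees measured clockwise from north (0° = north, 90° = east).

180°

The pressure-gradient force points toward the east (bearing 090°).
Geostrophic balance: in the Northern Hemisphere the Coriolis force deflects motion to the right, so the geostrophic wind blows 90° to the right of the pressure-gradient force (low pressure on the left).
Rotating 090° by 90° clockwise gives 180° — the wind blows toward the south.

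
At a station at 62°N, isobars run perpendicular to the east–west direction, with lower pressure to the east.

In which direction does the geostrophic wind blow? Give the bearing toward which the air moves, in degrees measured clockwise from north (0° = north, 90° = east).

180°

The pressure-gradient force points toward the east (bearing 090°).
Geostrophic balance: in the Northern Hemisphere the Coriolis force deflects motion to the right, so the geostrophic wind blows 90° to the right of the pressure-gradient force (low pressure on the left).
Rotating 090° by 90° clockwise gives 180° — the wind blows toward the south.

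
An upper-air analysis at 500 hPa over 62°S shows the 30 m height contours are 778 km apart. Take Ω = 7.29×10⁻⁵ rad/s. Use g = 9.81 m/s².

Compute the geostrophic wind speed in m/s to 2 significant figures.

2.9 m/s

Coriolis parameter at 62°S:
f = 2Ω sin φ = 2 × 7.29×10⁻⁵ × sin 62° = 1.29×10⁻⁴ s⁻¹
Height gradient: |∂Z/∂n| = 30 m / 778000 m = 3.86×10⁻⁵
On a pressure surface, geostrophic balance gives V_g = (g/f)|∂Z/∂n|:
V_g = 9.81 × 3.86×10⁻⁵ / 1.29×10⁻⁴ = 2.94 m/s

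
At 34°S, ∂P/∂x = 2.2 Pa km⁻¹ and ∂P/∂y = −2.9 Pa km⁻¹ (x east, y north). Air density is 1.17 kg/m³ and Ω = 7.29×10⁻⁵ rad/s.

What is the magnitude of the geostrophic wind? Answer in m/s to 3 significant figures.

Coriolis parameter at 34°S:
f = 2Ω sin φ = 2 × 7.29×10⁻⁵ × sin 34° = 8.15×10⁻⁵ s⁻¹
In the Southern Hemisphere f is negative: f = −8.15×10⁻⁵ s⁻¹.
Component geostrophic relations (x east, y north):
u_g = −(1/(fρ)) ∂P/∂y,  v_g = (1/(fρ)) ∂P/∂x
u_g = −(−2.9×10⁻³)/(−8.15×10⁻⁵ × 1.17) = −30.4 m/s;  v_g = (2.2×10⁻³)/(−8.15×10⁻⁵ × 1.17) = −23.1 m/s
|V_g| = √(u_g² + v_g²) = 38.2 m/s

38.2 m/s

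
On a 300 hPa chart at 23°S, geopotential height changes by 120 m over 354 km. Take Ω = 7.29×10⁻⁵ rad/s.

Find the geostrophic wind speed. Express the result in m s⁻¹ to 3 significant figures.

Coriolis parameter at 23°S:
f = 2Ω sin φ = 2 × 7.29×10⁻⁵ × sin 23° = 5.70×10⁻⁵ s⁻¹
Height gradient: |∂Z/∂n| = 120 m / 354000 m = 3.39×10⁻⁴
On a pressure surface, geostrophic balance gives V_g = (g/f)|∂Z/∂n|:
V_g = 9.81 × 3.39×10⁻⁴ / 5.70×10⁻⁵ = 58.4 m/s

58.4 m s⁻¹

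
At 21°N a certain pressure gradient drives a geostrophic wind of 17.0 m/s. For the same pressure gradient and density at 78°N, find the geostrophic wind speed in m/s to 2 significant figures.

6.2 m/s

With the same pressure gradient and density, V_g ∝ 1/f ∝ 1/sin φ.
V₂ = V₁ · sin φ₁ / sin φ₂ = 17.0 × sin 21° / sin 78°
V₂ = 17.0 × 0.3584/0.9781 = 6.2 m/s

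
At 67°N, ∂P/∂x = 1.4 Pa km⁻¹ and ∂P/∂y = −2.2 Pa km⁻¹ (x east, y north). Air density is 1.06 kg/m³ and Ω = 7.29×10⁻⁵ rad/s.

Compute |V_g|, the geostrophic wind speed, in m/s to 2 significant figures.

Coriolis parameter at 67°N:
f = 2Ω sin φ = 2 × 7.29×10⁻⁵ × sin 67° = 1.34×10⁻⁴ s⁻¹
Component geostrophic relations (x east, y north):
u_g = −(1/(fρ)) ∂P/∂y,  v_g = (1/(fρ)) ∂P/∂x
u_g = −(−2.2×10⁻³)/(1.34×10⁻⁴ × 1.06) = 15.5 m/s;  v_g = (1.4×10⁻³)/(1.34×10⁻⁴ × 1.06) = 9.84 m/s
|V_g| = √(u_g² + v_g²) = 18.3 m/s

18 m/s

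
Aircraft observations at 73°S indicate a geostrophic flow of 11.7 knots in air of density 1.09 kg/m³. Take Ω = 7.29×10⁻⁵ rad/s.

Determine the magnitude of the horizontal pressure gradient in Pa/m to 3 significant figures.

9.15×10⁻⁴ Pa/m

Coriolis parameter at 73°S:
f = 2Ω sin φ = 2 × 7.29×10⁻⁵ × sin 73° = 1.39×10⁻⁴ s⁻¹
Wind speed in SI: 11.7 knots = 6.02 m/s
Geostrophic balance rearranged: |∂P/∂n| = f ρ V_g
|∂P/∂n| = 1.39×10⁻⁴ × 1.09 × 6.02 = 9.15×10⁻⁴ Pa/m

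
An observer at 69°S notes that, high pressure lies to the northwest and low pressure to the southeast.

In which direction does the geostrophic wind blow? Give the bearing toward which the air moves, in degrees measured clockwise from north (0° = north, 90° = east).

The pressure-gradient force points toward the southeast (bearing 135°).
Geostrophic balance: in the Southern Hemisphere the Coriolis force deflects motion to the left, so the geostrophic wind blows 90° to the left of the pressure-gradient force (low pressure on the right).
Rotating 135° by 90° counterclockwise gives 045° — the wind blows toward the northeast.

045°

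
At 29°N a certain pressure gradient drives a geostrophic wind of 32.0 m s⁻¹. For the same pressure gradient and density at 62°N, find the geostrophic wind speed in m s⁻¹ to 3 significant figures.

17.6 m s⁻¹

With the same pressure gradient and density, V_g ∝ 1/f ∝ 1/sin φ.
V₂ = V₁ · sin φ₁ / sin φ₂ = 32.0 × sin 29° / sin 62°
V₂ = 32.0 × 0.4848/0.8829 = 17.6 m s⁻¹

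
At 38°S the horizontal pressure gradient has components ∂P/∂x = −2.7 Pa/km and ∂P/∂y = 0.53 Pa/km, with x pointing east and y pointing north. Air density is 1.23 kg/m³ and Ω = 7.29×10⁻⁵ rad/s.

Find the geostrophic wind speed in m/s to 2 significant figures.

25 m/s

Coriolis parameter at 38°S:
f = 2Ω sin φ = 2 × 7.29×10⁻⁵ × sin 38° = 8.98×10⁻⁵ s⁻¹
In the Southern Hemisphere f is negative: f = −8.98×10⁻⁵ s⁻¹.
Component geostrophic relations (x east, y north):
u_g = −(1/(fρ)) ∂P/∂y,  v_g = (1/(fρ)) ∂P/∂x
u_g = −(0.53×10⁻³)/(−8.98×10⁻⁵ × 1.23) = 4.80 m/s;  v_g = (−2.7×10⁻³)/(−8.98×10⁻⁵ × 1.23) = 24.5 m/s
|V_g| = √(u_g² + v_g²) = 24.9 m/s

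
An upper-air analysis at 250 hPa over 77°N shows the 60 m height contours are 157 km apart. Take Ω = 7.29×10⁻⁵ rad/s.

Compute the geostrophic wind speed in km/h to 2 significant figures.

95 km/h

Coriolis parameter at 77°N:
f = 2Ω sin φ = 2 × 7.29×10⁻⁵ × sin 77° = 1.42×10⁻⁴ s⁻¹
Height gradient: |∂Z/∂n| = 60 m / 157000 m = 3.82×10⁻⁴
On a pressure surface, geostrophic balance gives V_g = (g/f)|∂Z/∂n|:
V_g = 9.81 × 3.82×10⁻⁴ / 1.42×10⁻⁴ = 26.4 m/s
Converting: 26.4 m/s × 3.6 = 95 km/h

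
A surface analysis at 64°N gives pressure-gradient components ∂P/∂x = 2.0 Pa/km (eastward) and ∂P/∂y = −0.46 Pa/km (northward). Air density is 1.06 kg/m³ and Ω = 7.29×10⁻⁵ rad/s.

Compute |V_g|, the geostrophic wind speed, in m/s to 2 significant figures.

15 m/s

Coriolis parameter at 64°N:
f = 2Ω sin φ = 2 × 7.29×10⁻⁵ × sin 64° = 1.31×10⁻⁴ s⁻¹
Component geostrophic relations (x east, y north):
u_g = −(1/(fρ)) ∂P/∂y,  v_g = (1/(fρ)) ∂P/∂x
u_g = −(−0.46×10⁻³)/(1.31×10⁻⁴ × 1.06) = 3.31 m/s;  v_g = (2.0×10⁻³)/(1.31×10⁻⁴ × 1.06) = 14.4 m/s
|V_g| = √(u_g² + v_g²) = 14.8 m/s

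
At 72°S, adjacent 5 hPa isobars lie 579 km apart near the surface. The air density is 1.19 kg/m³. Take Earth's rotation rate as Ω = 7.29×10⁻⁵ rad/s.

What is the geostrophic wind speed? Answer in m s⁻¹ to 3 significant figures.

Coriolis parameter at 72°S:
f = 2Ω sin φ = 2 × 7.29×10⁻⁵ × sin 72° = 1.39×10⁻⁴ s⁻¹
Pressure gradient: |∂P/∂n| = 500 Pa / 579000 m = 8.64×10⁻⁴ Pa/m
Geostrophic balance (pressure-gradient force = Coriolis force):
V_g = (1/(fρ)) |∂P/∂n| = 8.64×10⁻⁴ / (1.39×10⁻⁴ × 1.19) = 5.23 m/s

5.23 m s⁻¹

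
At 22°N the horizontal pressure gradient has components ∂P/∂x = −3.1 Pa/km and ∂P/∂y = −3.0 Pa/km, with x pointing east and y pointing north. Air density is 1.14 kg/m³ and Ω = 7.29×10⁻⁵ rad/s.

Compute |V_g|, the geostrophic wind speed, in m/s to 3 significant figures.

69.3 m/s

Coriolis parameter at 22°N:
f = 2Ω sin φ = 2 × 7.29×10⁻⁵ × sin 22° = 5.46×10⁻⁵ s⁻¹
Component geostrophic relations (x east, y north):
u_g = −(1/(fρ)) ∂P/∂y,  v_g = (1/(fρ)) ∂P/∂x
u_g = −(−3.0×10⁻³)/(5.46×10⁻⁵ × 1.14) = 48.2 m/s;  v_g = (−3.1×10⁻³)/(5.46×10⁻⁵ × 1.14) = −49.8 m/s
|V_g| = √(u_g² + v_g²) = 69.3 m/s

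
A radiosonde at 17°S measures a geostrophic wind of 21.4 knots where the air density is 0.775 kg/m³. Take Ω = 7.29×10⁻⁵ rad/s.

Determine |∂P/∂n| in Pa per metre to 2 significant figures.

3.6×10⁻⁴ Pa/m

Coriolis parameter at 17°S:
f = 2Ω sin φ = 2 × 7.29×10⁻⁵ × sin 17° = 4.26×10⁻⁵ s⁻¹
Wind speed in SI: 21.4 knots = 11.0 m/s
Geostrophic balance rearranged: |∂P/∂n| = f ρ V_g
|∂P/∂n| = 4.26×10⁻⁵ × 0.775 × 11.0 = 3.64×10⁻⁴ Pa/m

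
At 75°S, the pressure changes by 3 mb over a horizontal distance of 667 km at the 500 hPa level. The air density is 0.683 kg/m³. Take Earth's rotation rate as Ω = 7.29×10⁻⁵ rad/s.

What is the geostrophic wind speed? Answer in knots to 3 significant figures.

Coriolis parameter at 75°S:
f = 2Ω sin φ = 2 × 7.29×10⁻⁵ × sin 75° = 1.41×10⁻⁴ s⁻¹
Pressure gradient: |∂P/∂n| = 300 Pa / 667000 m = 4.50×10⁻⁴ Pa/m
Geostrophic balance (pressure-gradient force = Coriolis force):
V_g = (1/(fρ)) |∂P/∂n| = 4.50×10⁻⁴ / (1.41×10⁻⁴ × 0.683) = 4.68 m/s
Converting: 4.68 m/s × 1.944 = 9.09 knots

9.09 knots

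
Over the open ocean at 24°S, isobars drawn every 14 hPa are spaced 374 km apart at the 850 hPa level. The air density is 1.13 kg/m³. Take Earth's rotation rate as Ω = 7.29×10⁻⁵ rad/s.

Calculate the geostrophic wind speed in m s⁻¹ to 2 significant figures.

Coriolis parameter at 24°S:
f = 2Ω sin φ = 2 × 7.29×10⁻⁵ × sin 24° = 5.93×10⁻⁵ s⁻¹
Pressure gradient: |∂P/∂n| = 1400 Pa / 374000 m = 3.74×10⁻³ Pa/m
Geostrophic balance (pressure-gradient force = Coriolis force):
V_g = (1/(fρ)) |∂P/∂n| = 3.74×10⁻³ / (5.93×10⁻⁵ × 1.13) = 55.9 m/s

56 m s⁻¹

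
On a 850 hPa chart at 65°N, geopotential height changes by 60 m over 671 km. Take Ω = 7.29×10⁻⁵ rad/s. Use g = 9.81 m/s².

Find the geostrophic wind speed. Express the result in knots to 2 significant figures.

Coriolis parameter at 65°N:
f = 2Ω sin φ = 2 × 7.29×10⁻⁵ × sin 65° = 1.32×10⁻⁴ s⁻¹
Height gradient: |∂Z/∂n| = 60 m / 671000 m = 8.94×10⁻⁵
On a pressure surface, geostrophic balance gives V_g = (g/f)|∂Z/∂n|:
V_g = 9.81 × 8.94×10⁻⁵ / 1.32×10⁻⁴ = 6.64 m/s
Converting: 6.64 m/s × 1.944 = 13 knots

13 knots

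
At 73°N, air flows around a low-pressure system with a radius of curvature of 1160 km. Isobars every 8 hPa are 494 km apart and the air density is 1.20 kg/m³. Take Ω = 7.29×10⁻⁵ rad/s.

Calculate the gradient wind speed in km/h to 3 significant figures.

Coriolis parameter at 73°N:
f = 2Ω sin φ = 2 × 7.29×10⁻⁵ × sin 73° = 1.39×10⁻⁴ s⁻¹
Pressure gradient: |∂P/∂n| = 800 Pa / 494000 m = 1.62×10⁻³ Pa/m
Geostrophic speed: V_g = |∂P/∂n|/(fρ) = 1.62×10⁻³/(1.39×10⁻⁴ × 1.20) = 9.68 m/s
Around a low, centrifugal force acts outward with Coriolis, so pressure-gradient force balances both:
(1/ρ)|∂P/∂n| = fV + V²/R  →  V² + fR·V − fR·V_g = 0
With fR = 1.39×10⁻⁴ × 1160×10³ m = 162 m/s:
V = [−fR + √((fR)² + 4 fR V_g)]/2 = [−162 + √(162² + 4×162×9.68)]/2 = 9.16 m/s
Subgeostrophic (V < V_g = 9.68 m/s), as expected around a low.
Converting: 9.16 m/s × 3.6 = 33.0 km/h

33.0 km/h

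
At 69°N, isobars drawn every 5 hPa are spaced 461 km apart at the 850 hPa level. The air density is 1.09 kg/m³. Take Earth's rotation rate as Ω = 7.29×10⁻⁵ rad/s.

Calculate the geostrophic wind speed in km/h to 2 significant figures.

26 km/h

Coriolis parameter at 69°N:
f = 2Ω sin φ = 2 × 7.29×10⁻⁵ × sin 69° = 1.36×10⁻⁴ s⁻¹
Pressure gradient: |∂P/∂n| = 500 Pa / 461000 m = 1.08×10⁻³ Pa/m
Geostrophic balance (pressure-gradient force = Coriolis force):
V_g = (1/(fρ)) |∂P/∂n| = 1.08×10⁻³ / (1.36×10⁻⁴ × 1.09) = 7.31 m/s
Converting: 7.31 m/s × 3.6 = 26 km/h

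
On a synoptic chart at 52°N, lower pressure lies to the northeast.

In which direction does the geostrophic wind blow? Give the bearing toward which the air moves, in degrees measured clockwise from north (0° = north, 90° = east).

The pressure-gradient force points toward the northeast (bearing 045°).
Geostrophic balance: in the Northern Hemisphere the Coriolis force deflects motion to the right, so the geostrophic wind blows 90° to the right of the pressure-gradient force (low pressure on the left).
Rotating 045° by 90° clockwise gives 135° — the wind blows toward the southeast.

135°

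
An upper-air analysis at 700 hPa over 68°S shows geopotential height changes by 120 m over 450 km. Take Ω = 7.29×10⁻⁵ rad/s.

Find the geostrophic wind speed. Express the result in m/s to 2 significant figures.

Coriolis parameter at 68°S:
f = 2Ω sin φ = 2 × 7.29×10⁻⁵ × sin 68° = 1.35×10⁻⁴ s⁻¹
Height gradient: |∂Z/∂n| = 120 m / 450000 m = 2.67×10⁻⁴
On a pressure surface, geostrophic balance gives V_g = (g/f)|∂Z/∂n|:
V_g = 9.81 × 2.67×10⁻⁴ / 1.35×10⁻⁴ = 19.4 m/s

19 m/s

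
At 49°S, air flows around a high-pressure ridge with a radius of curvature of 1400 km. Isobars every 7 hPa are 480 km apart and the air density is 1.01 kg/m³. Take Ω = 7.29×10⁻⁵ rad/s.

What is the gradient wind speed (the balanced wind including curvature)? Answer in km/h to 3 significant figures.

Coriolis parameter at 49°S:
f = 2Ω sin φ = 2 × 7.29×10⁻⁵ × sin 49° = 1.10×10⁻⁴ s⁻¹
Pressure gradient: |∂P/∂n| = 700 Pa / 480000 m = 1.46×10⁻³ Pa/m
Geostrophic speed: V_g = |∂P/∂n|/(fρ) = 1.46×10⁻³/(1.10×10⁻⁴ × 1.01) = 13.1 m/s
Around a high, pressure-gradient force acts outward with centrifugal, so Coriolis balances both:
fV = (1/ρ)|∂P/∂n| + V²/R  →  V² − fR·V + fR·V_g = 0
With fR = 1.10×10⁻⁴ × 1400×10³ m = 154 m/s:
V = [fR − √((fR)² − 4 fR V_g)]/2 = [154 − √(154² − 4×154×13.1)]/2 = 14.5 m/s
Supergeostrophic (V > V_g = 13.1 m/s), as expected around a high.
Converting: 14.5 m/s × 3.6 = 52.1 km/h

52.1 km/h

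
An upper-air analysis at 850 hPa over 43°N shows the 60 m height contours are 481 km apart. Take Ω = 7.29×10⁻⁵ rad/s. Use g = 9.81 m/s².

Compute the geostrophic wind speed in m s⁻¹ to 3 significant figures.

Coriolis parameter at 43°N:
f = 2Ω sin φ = 2 × 7.29×10⁻⁵ × sin 43° = 9.94×10⁻⁵ s⁻¹
Height gradient: |∂Z/∂n| = 60 m / 481000 m = 1.25×10⁻⁴
On a pressure surface, geostrophic balance gives V_g = (g/f)|∂Z/∂n|:
V_g = 9.81 × 1.25×10⁻⁴ / 9.94×10⁻⁵ = 12.3 m/s

12.3 m s⁻¹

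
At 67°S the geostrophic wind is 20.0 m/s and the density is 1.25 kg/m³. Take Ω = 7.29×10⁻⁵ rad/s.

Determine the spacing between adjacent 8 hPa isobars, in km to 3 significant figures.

238 km

Coriolis parameter at 67°S:
f = 2Ω sin φ = 2 × 7.29×10⁻⁵ × sin 67° = 1.34×10⁻⁴ s⁻¹
Geostrophic balance rearranged: |∂P/∂n| = f ρ V_g
|∂P/∂n| = 1.34×10⁻⁴ × 1.25 × 20.0 = 3.36×10⁻³ Pa/m
Isobar spacing: Δn = ΔP/|∂P/∂n| = 800 Pa / 3.36×10⁻³ Pa/m = 238433 m ≈ 238 km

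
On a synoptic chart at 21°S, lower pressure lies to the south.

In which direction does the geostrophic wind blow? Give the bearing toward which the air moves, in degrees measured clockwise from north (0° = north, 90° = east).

The pressure-gradient force points toward the south (bearing 180°).
Geostrophic balance: in the Southern Hemisphere the Coriolis force deflects motion to the left, so the geostrophic wind blows 90° to the left of the pressure-gradient force (low pressure on the right).
Rotating 180° by 90° counterclockwise gives 090° — the wind blows toward the east.

090°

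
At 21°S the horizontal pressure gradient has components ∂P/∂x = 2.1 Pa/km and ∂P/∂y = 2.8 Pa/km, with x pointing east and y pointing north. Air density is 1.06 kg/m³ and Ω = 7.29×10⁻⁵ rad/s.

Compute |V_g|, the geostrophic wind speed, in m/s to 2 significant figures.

63 m/s

Coriolis parameter at 21°S:
f = 2Ω sin φ = 2 × 7.29×10⁻⁵ × sin 21° = 5.23×10⁻⁵ s⁻¹
In the Southern Hemisphere f is negative: f = −5.23×10⁻⁵ s⁻¹.
Component geostrophic relations (x east, y north):
u_g = −(1/(fρ)) ∂P/∂y,  v_g = (1/(fρ)) ∂P/∂x
u_g = −(2.8×10⁻³)/(−5.23×10⁻⁵ × 1.06) = 50.6 m/s;  v_g = (2.1×10⁻³)/(−5.23×10⁻⁵ × 1.06) = −37.9 m/s
|V_g| = √(u_g² + v_g²) = 63.2 m/s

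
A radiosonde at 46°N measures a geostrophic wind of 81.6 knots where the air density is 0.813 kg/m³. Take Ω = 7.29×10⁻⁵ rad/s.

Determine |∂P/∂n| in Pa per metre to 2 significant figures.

3.6×10⁻³ Pa/m

Coriolis parameter at 46°N:
f = 2Ω sin φ = 2 × 7.29×10⁻⁵ × sin 46° = 1.05×10⁻⁴ s⁻¹
Wind speed in SI: 81.6 knots = 42.0 m/s
Geostrophic balance rearranged: |∂P/∂n| = f ρ V_g
|∂P/∂n| = 1.05×10⁻⁴ × 0.813 × 42.0 = 3.58×10⁻³ Pa/m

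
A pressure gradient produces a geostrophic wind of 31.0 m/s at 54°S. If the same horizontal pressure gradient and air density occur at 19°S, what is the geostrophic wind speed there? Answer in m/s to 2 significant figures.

77 m/s

With the same pressure gradient and density, V_g ∝ 1/f ∝ 1/sin φ.
V₂ = V₁ · sin φ₁ / sin φ₂ = 31.0 × sin 54° / sin 19°
V₂ = 31.0 × 0.8090/0.3256 = 77 m/s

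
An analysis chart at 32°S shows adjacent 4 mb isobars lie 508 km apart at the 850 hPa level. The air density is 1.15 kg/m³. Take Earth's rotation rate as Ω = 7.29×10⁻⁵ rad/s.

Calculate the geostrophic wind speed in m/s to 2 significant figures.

8.9 m/s

Coriolis parameter at 32°S:
f = 2Ω sin φ = 2 × 7.29×10⁻⁵ × sin 32° = 7.73×10⁻⁵ s⁻¹
Pressure gradient: |∂P/∂n| = 400 Pa / 508000 m = 7.87×10⁻⁴ Pa/m
Geostrophic balance (pressure-gradient force = Coriolis force):
V_g = (1/(fρ)) |∂P/∂n| = 7.87×10⁻⁴ / (7.73×10⁻⁵ × 1.15) = 8.86 m/s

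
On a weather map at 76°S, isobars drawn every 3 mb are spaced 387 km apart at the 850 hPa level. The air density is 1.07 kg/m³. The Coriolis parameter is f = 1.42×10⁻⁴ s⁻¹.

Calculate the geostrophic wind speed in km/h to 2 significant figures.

18 km/h

Pressure gradient: |∂P/∂n| = 300 Pa / 387000 m = 7.75×10⁻⁴ Pa/m
Geostrophic balance (pressure-gradient force = Coriolis force):
V_g = (1/(fρ)) |∂P/∂n| = 7.75×10⁻⁴ / (1.42×10⁻⁴ × 1.07) = 5.10 m/s
Converting: 5.10 m/s × 3.6 = 18 km/h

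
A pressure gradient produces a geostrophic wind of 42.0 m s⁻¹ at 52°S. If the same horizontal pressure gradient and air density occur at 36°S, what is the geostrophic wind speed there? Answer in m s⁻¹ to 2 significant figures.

56 m s⁻¹

With the same pressure gradient and density, V_g ∝ 1/f ∝ 1/sin φ.
V₂ = V₁ · sin φ₁ / sin φ₂ = 42.0 × sin 52° / sin 36°
V₂ = 42.0 × 0.7880/0.5878 = 56 m s⁻¹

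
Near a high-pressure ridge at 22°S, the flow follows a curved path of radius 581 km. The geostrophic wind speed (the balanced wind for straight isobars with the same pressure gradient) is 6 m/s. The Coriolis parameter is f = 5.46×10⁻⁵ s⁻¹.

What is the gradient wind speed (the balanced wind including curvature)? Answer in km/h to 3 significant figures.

Around a high, pressure-gradient force acts outward with centrifugal, so Coriolis balances both:
fV = (1/ρ)|∂P/∂n| + V²/R  →  V² − fR·V + fR·V_g = 0
With fR = 5.46×10⁻⁵ × 581×10³ m = 31.7 m/s:
V = [fR − √((fR)² − 4 fR V_g)]/2 = [31.7 − √(31.7² − 4×31.7×6)]/2 = 8.04 m/s
Supergeostrophic (V > V_g = 6 m/s), as expected around a high.
Converting: 8.04 m/s × 3.6 = 28.9 km/h

28.9 km/h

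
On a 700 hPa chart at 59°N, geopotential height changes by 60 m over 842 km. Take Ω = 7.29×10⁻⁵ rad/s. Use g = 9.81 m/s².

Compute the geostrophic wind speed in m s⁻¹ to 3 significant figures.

5.59 m s⁻¹

Coriolis parameter at 59°N:
f = 2Ω sin φ = 2 × 7.29×10⁻⁵ × sin 59° = 1.25×10⁻⁴ s⁻¹
Height gradient: |∂Z/∂n| = 60 m / 842000 m = 7.13×10⁻⁵
On a pressure surface, geostrophic balance gives V_g = (g/f)|∂Z/∂n|:
V_g = 9.81 × 7.13×10⁻⁵ / 1.25×10⁻⁴ = 5.59 m/s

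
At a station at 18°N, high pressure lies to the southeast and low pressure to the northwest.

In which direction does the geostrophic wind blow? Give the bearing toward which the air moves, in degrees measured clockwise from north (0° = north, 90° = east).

045°

The pressure-gradient force points toward the northwest (bearing 315°).
Geostrophic balance: in the Northern Hemisphere the Coriolis force deflects motion to the right, so the geostrophic wind blows 90° to the right of the pressure-gradient force (low pressure on the left).
Rotating 315° by 90° clockwise gives 045° — the wind blows toward the northeast.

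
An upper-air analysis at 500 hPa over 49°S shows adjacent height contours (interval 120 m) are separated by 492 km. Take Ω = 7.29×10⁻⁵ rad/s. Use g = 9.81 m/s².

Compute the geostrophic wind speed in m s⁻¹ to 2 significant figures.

Coriolis parameter at 49°S:
f = 2Ω sin φ = 2 × 7.29×10⁻⁵ × sin 49° = 1.10×10⁻⁴ s⁻¹
Height gradient: |∂Z/∂n| = 120 m / 492000 m = 2.44×10⁻⁴
On a pressure surface, geostrophic balance gives V_g = (g/f)|∂Z/∂n|:
V_g = 9.81 × 2.44×10⁻⁴ / 1.10×10⁻⁴ = 21.7 m/s

22 m s⁻¹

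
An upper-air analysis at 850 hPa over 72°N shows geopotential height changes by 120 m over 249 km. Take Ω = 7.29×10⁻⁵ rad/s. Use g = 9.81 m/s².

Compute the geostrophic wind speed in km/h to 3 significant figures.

123 km/h

Coriolis parameter at 72°N:
f = 2Ω sin φ = 2 × 7.29×10⁻⁵ × sin 72° = 1.39×10⁻⁴ s⁻¹
Height gradient: |∂Z/∂n| = 120 m / 249000 m = 4.82×10⁻⁴
On a pressure surface, geostrophic balance gives V_g = (g/f)|∂Z/∂n|:
V_g = 9.81 × 4.82×10⁻⁴ / 1.39×10⁻⁴ = 34.1 m/s
Converting: 34.1 m/s × 3.6 = 123 km/h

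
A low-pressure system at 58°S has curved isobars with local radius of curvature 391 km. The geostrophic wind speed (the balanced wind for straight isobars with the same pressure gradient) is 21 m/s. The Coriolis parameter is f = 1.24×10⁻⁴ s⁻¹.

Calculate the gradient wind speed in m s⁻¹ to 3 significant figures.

Around a low, centrifugal force acts outward with Coriolis, so pressure-gradient force balances both:
(1/ρ)|∂P/∂n| = fV + V²/R  →  V² + fR·V − fR·V_g = 0
With fR = 1.24×10⁻⁴ × 391×10³ m = 48.5 m/s:
V = [−fR + √((fR)² + 4 fR V_g)]/2 = [−48.5 + √(48.5² + 4×48.5×21)]/2 = 15.8 m/s
Subgeostrophic (V < V_g = 21 m/s), as expected around a low.

15.8 m s⁻¹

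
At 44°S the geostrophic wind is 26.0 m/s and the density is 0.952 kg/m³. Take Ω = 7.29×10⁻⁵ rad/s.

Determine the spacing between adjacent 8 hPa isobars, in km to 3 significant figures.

319 km

Coriolis parameter at 44°S:
f = 2Ω sin φ = 2 × 7.29×10⁻⁵ × sin 44° = 1.01×10⁻⁴ s⁻¹
Geostrophic balance rearranged: |∂P/∂n| = f ρ V_g
|∂P/∂n| = 1.01×10⁻⁴ × 0.952 × 26.0 = 2.51×10⁻³ Pa/m
Isobar spacing: Δn = ΔP/|∂P/∂n| = 800 Pa / 2.51×10⁻³ Pa/m = 319118 m ≈ 319 km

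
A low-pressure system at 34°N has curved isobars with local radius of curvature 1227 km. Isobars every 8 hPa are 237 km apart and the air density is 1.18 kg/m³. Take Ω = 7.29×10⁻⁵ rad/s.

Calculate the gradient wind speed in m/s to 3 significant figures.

27.5 m/s

Coriolis parameter at 34°N:
f = 2Ω sin φ = 2 × 7.29×10⁻⁵ × sin 34° = 8.15×10⁻⁵ s⁻¹
Pressure gradient: |∂P/∂n| = 800 Pa / 237000 m = 3.38×10⁻³ Pa/m
Geostrophic speed: V_g = |∂P/∂n|/(fρ) = 3.38×10⁻³/(8.15×10⁻⁵ × 1.18) = 35.1 m/s
Around a low, centrifugal force acts outward with Coriolis, so pressure-gradient force balances both:
(1/ρ)|∂P/∂n| = fV + V²/R  →  V² + fR·V − fR·V_g = 0
With fR = 8.15×10⁻⁵ × 1227×10³ m = 100 m/s:
V = [−fR + √((fR)² + 4 fR V_g)]/2 = [−100 + √(100² + 4×100×35.1)]/2 = 27.5 m/s
Subgeostrophic (V < V_g = 35.1 m/s), as expected around a low.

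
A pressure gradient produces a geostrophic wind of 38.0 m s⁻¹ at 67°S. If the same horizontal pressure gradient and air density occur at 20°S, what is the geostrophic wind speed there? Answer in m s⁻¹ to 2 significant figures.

With the same pressure gradient and density, V_g ∝ 1/f ∝ 1/sin φ.
V₂ = V₁ · sin φ₁ / sin φ₂ = 38.0 × sin 67° / sin 20°
V₂ = 38.0 × 0.9205/0.3420 = 100 m s⁻¹

100 m s⁻¹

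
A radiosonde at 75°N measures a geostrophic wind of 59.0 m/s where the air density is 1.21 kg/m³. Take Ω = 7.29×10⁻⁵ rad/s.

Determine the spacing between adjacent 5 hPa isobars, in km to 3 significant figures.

Coriolis parameter at 75°N:
f = 2Ω sin φ = 2 × 7.29×10⁻⁵ × sin 75° = 1.41×10⁻⁴ s⁻¹
Geostrophic balance rearranged: |∂P/∂n| = f ρ V_g
|∂P/∂n| = 1.41×10⁻⁴ × 1.21 × 59.0 = 1.01×10⁻² Pa/m
Isobar spacing: Δn = ΔP/|∂P/∂n| = 500 Pa / 1.01×10⁻² Pa/m = 49731 m ≈ 49.7 km

49.7 km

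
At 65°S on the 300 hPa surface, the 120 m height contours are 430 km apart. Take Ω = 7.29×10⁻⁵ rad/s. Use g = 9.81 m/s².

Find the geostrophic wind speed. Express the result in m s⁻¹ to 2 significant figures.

Coriolis parameter at 65°S:
f = 2Ω sin φ = 2 × 7.29×10⁻⁵ × sin 65° = 1.32×10⁻⁴ s⁻¹
Height gradient: |∂Z/∂n| = 120 m / 430000 m = 2.79×10⁻⁴
On a pressure surface, geostrophic balance gives V_g = (g/f)|∂Z/∂n|:
V_g = 9.81 × 2.79×10⁻⁴ / 1.32×10⁻⁴ = 20.7 m/s

21 m s⁻¹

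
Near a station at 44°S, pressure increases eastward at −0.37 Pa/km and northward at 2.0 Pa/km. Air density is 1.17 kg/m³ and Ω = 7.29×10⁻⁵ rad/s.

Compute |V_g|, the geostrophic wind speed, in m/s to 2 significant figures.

17 m/s

Coriolis parameter at 44°S:
f = 2Ω sin φ = 2 × 7.29×10⁻⁵ × sin 44° = 1.01×10⁻⁴ s⁻¹
In the Southern Hemisphere f is negative: f = −1.01×10⁻⁴ s⁻¹.
Component geostrophic relations (x east, y north):
u_g = −(1/(fρ)) ∂P/∂y,  v_g = (1/(fρ)) ∂P/∂x
u_g = −(2.0×10⁻³)/(−1.01×10⁻⁴ × 1.17) = 16.9 m/s;  v_g = (−0.37×10⁻³)/(−1.01×10⁻⁴ × 1.17) = 3.12 m/s
|V_g| = √(u_g² + v_g²) = 17.2 m/s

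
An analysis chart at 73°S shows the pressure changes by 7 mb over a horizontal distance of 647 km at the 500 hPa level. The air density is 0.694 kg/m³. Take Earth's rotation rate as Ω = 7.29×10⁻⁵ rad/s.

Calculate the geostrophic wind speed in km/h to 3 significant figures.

40.3 km/h

Coriolis parameter at 73°S:
f = 2Ω sin φ = 2 × 7.29×10⁻⁵ × sin 73° = 1.39×10⁻⁴ s⁻¹
Pressure gradient: |∂P/∂n| = 700 Pa / 647000 m = 1.08×10⁻³ Pa/m
Geostrophic balance (pressure-gradient force = Coriolis force):
V_g = (1/(fρ)) |∂P/∂n| = 1.08×10⁻³ / (1.39×10⁻⁴ × 0.694) = 11.2 m/s
Converting: 11.2 m/s × 3.6 = 40.3 km/h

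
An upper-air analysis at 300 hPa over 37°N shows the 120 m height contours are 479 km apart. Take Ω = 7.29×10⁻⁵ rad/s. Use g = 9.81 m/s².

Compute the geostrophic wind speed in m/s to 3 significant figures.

28.0 m/s

Coriolis parameter at 37°N:
f = 2Ω sin φ = 2 × 7.29×10⁻⁵ × sin 37° = 8.77×10⁻⁵ s⁻¹
Height gradient: |∂Z/∂n| = 120 m / 479000 m = 2.51×10⁻⁴
On a pressure surface, geostrophic balance gives V_g = (g/f)|∂Z/∂n|:
V_g = 9.81 × 2.51×10⁻⁴ / 8.77×10⁻⁵ = 28.0 m/s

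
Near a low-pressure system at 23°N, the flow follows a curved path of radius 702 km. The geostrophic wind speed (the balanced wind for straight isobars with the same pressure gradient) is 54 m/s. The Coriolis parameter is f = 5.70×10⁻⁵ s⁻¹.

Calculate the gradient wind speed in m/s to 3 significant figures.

30.6 m/s

Around a low, centrifugal force acts outward with Coriolis, so pressure-gradient force balances both:
(1/ρ)|∂P/∂n| = fV + V²/R  →  V² + fR·V − fR·V_g = 0
With fR = 5.70×10⁻⁵ × 702×10³ m = 40.0 m/s:
V = [−fR + √((fR)² + 4 fR V_g)]/2 = [−40.0 + √(40.0² + 4×40.0×54)]/2 = 30.6 m/s
Subgeostrophic (V < V_g = 54 m/s), as expected around a low.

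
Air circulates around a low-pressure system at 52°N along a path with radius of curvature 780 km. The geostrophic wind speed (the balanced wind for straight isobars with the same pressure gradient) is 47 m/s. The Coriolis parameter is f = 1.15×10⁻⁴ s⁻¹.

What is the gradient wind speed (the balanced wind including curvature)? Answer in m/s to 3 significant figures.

34.1 m/s

Around a low, centrifugal force acts outward with Coriolis, so pressure-gradient force balances both:
(1/ρ)|∂P/∂n| = fV + V²/R  →  V² + fR·V − fR·V_g = 0
With fR = 1.15×10⁻⁴ × 780×10³ m = 89.7 m/s:
V = [−fR + √((fR)² + 4 fR V_g)]/2 = [−89.7 + √(89.7² + 4×89.7×47)]/2 = 34.1 m/s
Subgeostrophic (V < V_g = 47 m/s), as expected around a low.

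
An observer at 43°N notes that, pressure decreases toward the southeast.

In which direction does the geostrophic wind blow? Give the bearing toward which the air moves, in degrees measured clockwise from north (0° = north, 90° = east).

225°

The pressure-gradient force points toward the southeast (bearing 135°).
Geostrophic balance: in the Northern Hemisphere the Coriolis force deflects motion to the right, so the geostrophic wind blows 90° to the right of the pressure-gradient force (low pressure on the left).
Rotating 135° by 90° clockwise gives 225° — the wind blows toward the southwest.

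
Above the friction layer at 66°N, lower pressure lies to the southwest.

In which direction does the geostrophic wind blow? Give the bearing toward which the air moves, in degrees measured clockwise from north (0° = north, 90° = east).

The pressure-gradient force points toward the southwest (bearing 225°).
Geostrophic balance: in the Northern Hemisphere the Coriolis force deflects motion to the right, so the geostrophic wind blows 90° to the right of the pressure-gradient force (low pressure on the left).
Rotating 225° by 90° clockwise gives 315° — the wind blows toward the northwest.

315°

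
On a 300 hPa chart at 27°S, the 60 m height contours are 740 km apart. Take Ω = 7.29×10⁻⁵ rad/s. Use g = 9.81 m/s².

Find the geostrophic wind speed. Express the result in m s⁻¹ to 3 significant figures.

12.0 m s⁻¹

Coriolis parameter at 27°S:
f = 2Ω sin φ = 2 × 7.29×10⁻⁵ × sin 27° = 6.62×10⁻⁵ s⁻¹
Height gradient: |∂Z/∂n| = 60 m / 740000 m = 8.11×10⁻⁵
On a pressure surface, geostrophic balance gives V_g = (g/f)|∂Z/∂n|:
V_g = 9.81 × 8.11×10⁻⁵ / 6.62×10⁻⁵ = 12.0 m/s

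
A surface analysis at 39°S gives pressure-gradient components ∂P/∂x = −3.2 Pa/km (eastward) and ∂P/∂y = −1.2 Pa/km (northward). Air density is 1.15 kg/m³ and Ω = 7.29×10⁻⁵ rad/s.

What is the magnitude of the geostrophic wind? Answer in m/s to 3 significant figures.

32.4 m/s

Coriolis parameter at 39°S:
f = 2Ω sin φ = 2 × 7.29×10⁻⁵ × sin 39° = 9.18×10⁻⁵ s⁻¹
In the Southern Hemisphere f is negative: f = −9.18×10⁻⁵ s⁻¹.
Component geostrophic relations (x east, y north):
u_g = −(1/(fρ)) ∂P/∂y,  v_g = (1/(fρ)) ∂P/∂x
u_g = −(−1.2×10⁻³)/(−9.18×10⁻⁵ × 1.15) = −11.4 m/s;  v_g = (−3.2×10⁻³)/(−9.18×10⁻⁵ × 1.15) = 30.3 m/s
|V_g| = √(u_g² + v_g²) = 32.4 m/s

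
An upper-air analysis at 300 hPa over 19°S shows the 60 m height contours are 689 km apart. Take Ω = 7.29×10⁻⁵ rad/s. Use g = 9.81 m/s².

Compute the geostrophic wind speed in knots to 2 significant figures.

Coriolis parameter at 19°S:
f = 2Ω sin φ = 2 × 7.29×10⁻⁵ × sin 19° = 4.75×10⁻⁵ s⁻¹
Height gradient: |∂Z/∂n| = 60 m / 689000 m = 8.71×10⁻⁵
On a pressure surface, geostrophic balance gives V_g = (g/f)|∂Z/∂n|:
V_g = 9.81 × 8.71×10⁻⁵ / 4.75×10⁻⁵ = 18.0 m/s
Converting: 18.0 m/s × 1.944 = 35 knots

35 knots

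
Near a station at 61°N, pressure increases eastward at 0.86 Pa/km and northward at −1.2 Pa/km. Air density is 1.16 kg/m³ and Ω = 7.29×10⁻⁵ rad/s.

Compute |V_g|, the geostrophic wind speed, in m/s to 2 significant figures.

Coriolis parameter at 61°N:
f = 2Ω sin φ = 2 × 7.29×10⁻⁵ × sin 61° = 1.28×10⁻⁴ s⁻¹
Component geostrophic relations (x east, y north):
u_g = −(1/(fρ)) ∂P/∂y,  v_g = (1/(fρ)) ∂P/∂x
u_g = −(−1.2×10⁻³)/(1.28×10⁻⁴ × 1.16) = 8.11 m/s;  v_g = (0.86×10⁻³)/(1.28×10⁻⁴ × 1.16) = 5.81 m/s
|V_g| = √(u_g² + v_g²) = 9.98 m/s

10.0 m/s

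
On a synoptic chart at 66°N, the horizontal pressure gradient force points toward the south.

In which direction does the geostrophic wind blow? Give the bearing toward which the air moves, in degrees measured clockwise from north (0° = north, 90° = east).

The pressure-gradient force points toward the south (bearing 180°).
Geostrophic balance: in the Northern Hemisphere the Coriolis force deflects motion to the right, so the geostrophic wind blows 90° to the right of the pressure-gradient force (low pressure on the left).
Rotating 180° by 90° clockwise gives 270° — the wind blows toward the west.

270°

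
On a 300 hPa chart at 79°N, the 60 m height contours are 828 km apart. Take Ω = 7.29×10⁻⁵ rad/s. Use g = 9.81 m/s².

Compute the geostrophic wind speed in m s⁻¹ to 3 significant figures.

4.97 m s⁻¹

Coriolis parameter at 79°N:
f = 2Ω sin φ = 2 × 7.29×10⁻⁵ × sin 79° = 1.43×10⁻⁴ s⁻¹
Height gradient: |∂Z/∂n| = 60 m / 828000 m = 7.25×10⁻⁵
On a pressure surface, geostrophic balance gives V_g = (g/f)|∂Z/∂n|:
V_g = 9.81 × 7.25×10⁻⁵ / 1.43×10⁻⁴ = 4.97 m/s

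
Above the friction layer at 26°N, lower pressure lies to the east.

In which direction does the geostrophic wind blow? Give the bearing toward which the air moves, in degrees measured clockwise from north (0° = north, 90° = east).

180°

The pressure-gradient force points toward the east (bearing 090°).
Geostrophic balance: in the Northern Hemisphere the Coriolis force deflects motion to the right, so the geostrophic wind blows 90° to the right of the pressure-gradient force (low pressure on the left).
Rotating 090° by 90° clockwise gives 180° — the wind blows toward the south.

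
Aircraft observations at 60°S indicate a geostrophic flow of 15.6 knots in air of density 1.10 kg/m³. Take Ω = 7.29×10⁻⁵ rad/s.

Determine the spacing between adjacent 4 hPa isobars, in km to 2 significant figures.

360 km

Coriolis parameter at 60°S:
f = 2Ω sin φ = 2 × 7.29×10⁻⁵ × sin 60° = 1.26×10⁻⁴ s⁻¹
Wind speed in SI: 15.6 knots = 8.03 m/s
Geostrophic balance rearranged: |∂P/∂n| = f ρ V_g
|∂P/∂n| = 1.26×10⁻⁴ × 1.10 × 8.03 = 1.11×10⁻³ Pa/m
Isobar spacing: Δn = ΔP/|∂P/∂n| = 400 Pa / 1.11×10⁻³ Pa/m = 358853 m ≈ 360 km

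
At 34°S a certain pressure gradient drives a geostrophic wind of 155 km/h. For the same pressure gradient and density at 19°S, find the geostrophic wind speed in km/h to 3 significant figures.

266 km/h

With the same pressure gradient and density, V_g ∝ 1/f ∝ 1/sin φ.
V₂ = V₁ · sin φ₁ / sin φ₂ = 155 × sin 34° / sin 19°
V₂ = 155 × 0.5592/0.3256 = 266 km/h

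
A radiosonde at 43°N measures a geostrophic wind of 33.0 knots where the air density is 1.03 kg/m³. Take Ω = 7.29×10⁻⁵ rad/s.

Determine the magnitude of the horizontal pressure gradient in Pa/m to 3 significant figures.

Coriolis parameter at 43°N:
f = 2Ω sin φ = 2 × 7.29×10⁻⁵ × sin 43° = 9.94×10⁻⁵ s⁻¹
Wind speed in SI: 33.0 knots = 17.0 m/s
Geostrophic balance rearranged: |∂P/∂n| = f ρ V_g
|∂P/∂n| = 9.94×10⁻⁵ × 1.03 × 17.0 = 1.74×10⁻³ Pa/m

1.74×10⁻³ Pa/m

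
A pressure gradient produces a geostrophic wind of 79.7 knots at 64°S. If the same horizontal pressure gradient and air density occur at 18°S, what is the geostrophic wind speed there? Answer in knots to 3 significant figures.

232 knots

With the same pressure gradient and density, V_g ∝ 1/f ∝ 1/sin φ.
V₂ = V₁ · sin φ₁ / sin φ₂ = 79.7 × sin 64° / sin 18°
V₂ = 79.7 × 0.8988/0.3090 = 232 knots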